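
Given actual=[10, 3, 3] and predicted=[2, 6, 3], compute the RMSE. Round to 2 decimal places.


MSE = 24.3333. RMSE = sqrt(24.3333) = 4.93.

4.93


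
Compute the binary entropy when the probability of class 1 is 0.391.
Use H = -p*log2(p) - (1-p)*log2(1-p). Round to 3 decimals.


H = -0.391*log2(0.391) - 0.609*log2(0.609) = 0.965.

0.965


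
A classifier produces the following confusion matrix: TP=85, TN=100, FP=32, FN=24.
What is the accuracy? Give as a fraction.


Accuracy = (TP + TN) / (TP + TN + FP + FN) = (85 + 100) / 241 = 185/241.

185/241


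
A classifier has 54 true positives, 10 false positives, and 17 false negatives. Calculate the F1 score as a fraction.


Precision = 54/64 = 27/32. Recall = 54/71 = 54/71. F1 = 2*P*R/(P+R) = 4/5.

4/5


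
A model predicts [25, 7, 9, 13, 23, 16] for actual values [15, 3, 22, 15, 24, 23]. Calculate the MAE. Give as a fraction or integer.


MAE = (1/6) * (|15-25|=10 + |3-7|=4 + |22-9|=13 + |15-13|=2 + |24-23|=1 + |23-16|=7). Sum = 37. MAE = 37/6.

37/6


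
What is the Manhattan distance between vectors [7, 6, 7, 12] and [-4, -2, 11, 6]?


d = sum of absolute differences: |7--4|=11 + |6--2|=8 + |7-11|=4 + |12-6|=6 = 29.

29


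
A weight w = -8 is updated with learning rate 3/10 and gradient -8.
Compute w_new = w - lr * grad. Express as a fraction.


w_new = -8 - 3/10 * -8 = -8 - -12/5 = -28/5.

-28/5


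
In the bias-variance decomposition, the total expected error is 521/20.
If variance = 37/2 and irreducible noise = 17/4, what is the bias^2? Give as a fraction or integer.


Total error = bias^2 + variance + irreducible noise. So bias^2 = 521/20 - 37/2 - 17/4 = 33/10.

33/10


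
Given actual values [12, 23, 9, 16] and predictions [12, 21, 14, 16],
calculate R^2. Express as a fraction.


Mean(y) = 15. SS_res = 29. SS_tot = 110. R^2 = 1 - 29/(110) = 81/110.

81/110


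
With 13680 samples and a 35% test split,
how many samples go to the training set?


Test set = 13680 * 35% = 4788. Training set = 13680 - 4788 = 8892.

8892


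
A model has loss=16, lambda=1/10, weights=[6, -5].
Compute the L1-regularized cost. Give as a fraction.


L1 norm = sum(|w|) = 11. J = 16 + 1/10 * 11 = 171/10.

171/10


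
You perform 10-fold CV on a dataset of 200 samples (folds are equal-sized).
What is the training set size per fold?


Each validation fold has 200/10 = 20 samples. Training set = 200 - 20 = 180.

180


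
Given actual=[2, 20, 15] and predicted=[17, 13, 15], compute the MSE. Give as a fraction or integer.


MSE = (1/3) * ((2-17)^2=225 + (20-13)^2=49 + (15-15)^2=0). Sum = 274. MSE = 274/3.

274/3


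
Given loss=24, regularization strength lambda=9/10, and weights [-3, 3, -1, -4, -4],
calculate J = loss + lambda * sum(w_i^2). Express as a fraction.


L2 sq norm = sum(w^2) = 51. J = 24 + 9/10 * 51 = 699/10.

699/10


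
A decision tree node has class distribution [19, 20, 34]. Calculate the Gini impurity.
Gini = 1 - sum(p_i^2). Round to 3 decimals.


Total = 73. Proportions: 19/73, 20/73, 34/73. sum(p_i^2) = 0.3597. Gini = 1 - 0.3597 = 0.6403, which rounds to 0.640.

0.640


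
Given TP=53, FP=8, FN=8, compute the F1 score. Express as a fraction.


Precision = 53/61 = 53/61. Recall = 53/61 = 53/61. F1 = 2*P*R/(P+R) = 53/61.

53/61


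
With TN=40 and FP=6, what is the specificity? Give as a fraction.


Specificity = TN / (TN + FP) = 40 / 46 = 20/23.

20/23


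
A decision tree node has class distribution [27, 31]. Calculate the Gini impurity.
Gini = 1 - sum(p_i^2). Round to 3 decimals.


Total = 58. Proportions: 27/58, 31/58. sum(p_i^2) = 0.5024. Gini = 1 - 0.5024 = 0.4976, which rounds to 0.498.

0.498


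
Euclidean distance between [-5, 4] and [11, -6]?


d = sqrt(sum of squared differences). (-5-11)^2=256, (4--6)^2=100. Sum = 356.

sqrt(356)


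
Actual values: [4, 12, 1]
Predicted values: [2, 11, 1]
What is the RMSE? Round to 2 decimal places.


MSE = 1.6667. RMSE = sqrt(1.6667) = 1.29.

1.29


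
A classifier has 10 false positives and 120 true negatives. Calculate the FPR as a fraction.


FPR = FP / (FP + TN) = 10 / 130 = 1/13.

1/13


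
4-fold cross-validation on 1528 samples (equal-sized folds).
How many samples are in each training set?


Each validation fold has 1528/4 = 382 samples. Training set = 1528 - 382 = 1146.

1146


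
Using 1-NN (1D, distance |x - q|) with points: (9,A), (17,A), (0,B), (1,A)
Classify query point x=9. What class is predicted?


Distances: |9-9|=0, |17-9|=8, |0-9|=9, |1-9|=8. 1 nearest: (9,A). Counts: {'A': 1}. Majority class: A.

A


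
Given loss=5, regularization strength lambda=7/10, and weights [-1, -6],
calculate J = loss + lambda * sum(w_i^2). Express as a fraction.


L2 sq norm = sum(w^2) = 37. J = 5 + 7/10 * 37 = 309/10.

309/10


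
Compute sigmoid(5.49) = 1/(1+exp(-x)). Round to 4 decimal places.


sigma(5.49) = 1/(1+e^(-5.49)) = 1/(1+0.004128) = 1/1.004128 = 0.9959.

0.9959


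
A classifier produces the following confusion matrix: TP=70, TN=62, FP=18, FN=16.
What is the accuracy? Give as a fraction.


Accuracy = (TP + TN) / (TP + TN + FP + FN) = (70 + 62) / 166 = 66/83.

66/83


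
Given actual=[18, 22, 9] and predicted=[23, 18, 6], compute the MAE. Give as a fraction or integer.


MAE = (1/3) * (|18-23|=5 + |22-18|=4 + |9-6|=3). Sum = 12. MAE = 4.

4


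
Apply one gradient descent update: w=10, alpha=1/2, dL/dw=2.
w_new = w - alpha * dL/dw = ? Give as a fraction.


w_new = 10 - 1/2 * 2 = 10 - 1 = 9.

9


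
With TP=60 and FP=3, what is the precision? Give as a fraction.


Precision = TP / (TP + FP) = 60 / 63 = 20/21.

20/21


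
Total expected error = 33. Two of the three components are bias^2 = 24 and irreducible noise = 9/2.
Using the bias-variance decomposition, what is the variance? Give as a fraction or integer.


Total error = bias^2 + variance + irreducible noise. So variance = 33 - 24 - 9/2 = 9/2.

9/2


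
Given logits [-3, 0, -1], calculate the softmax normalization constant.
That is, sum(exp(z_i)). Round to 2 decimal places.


Denom = e^-3=0.0498 + e^0=1.0000 + e^-1=0.3679. Sum = 1.4177, which rounds to 1.42.

1.42


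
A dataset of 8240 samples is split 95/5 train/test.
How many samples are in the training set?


Test set = 8240 * 5% = 412. Training set = 8240 - 412 = 7828.

7828


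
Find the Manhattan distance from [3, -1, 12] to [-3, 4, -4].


d = sum of absolute differences: |3--3|=6 + |-1-4|=5 + |12--4|=16 = 27.

27


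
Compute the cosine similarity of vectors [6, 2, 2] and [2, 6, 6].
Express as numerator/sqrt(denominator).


dot = 36. |a|^2 = 44, |b|^2 = 76. cos = 36/sqrt(3344).

36/sqrt(3344)


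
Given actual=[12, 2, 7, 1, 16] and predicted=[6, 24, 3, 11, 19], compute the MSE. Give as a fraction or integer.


MSE = (1/5) * ((12-6)^2=36 + (2-24)^2=484 + (7-3)^2=16 + (1-11)^2=100 + (16-19)^2=9). Sum = 645. MSE = 129.

129


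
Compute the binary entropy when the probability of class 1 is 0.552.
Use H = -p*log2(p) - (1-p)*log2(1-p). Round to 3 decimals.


H = -0.552*log2(0.552) - 0.448*log2(0.448) = 0.992.

0.992


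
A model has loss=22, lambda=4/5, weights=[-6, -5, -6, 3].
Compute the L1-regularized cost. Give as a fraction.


L1 norm = sum(|w|) = 20. J = 22 + 4/5 * 20 = 38.

38


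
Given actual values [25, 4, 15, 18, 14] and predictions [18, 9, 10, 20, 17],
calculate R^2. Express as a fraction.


Mean(y) = 76/5. SS_res = 112. SS_tot = 1154/5. R^2 = 1 - 112/(1154/5) = 297/577.

297/577


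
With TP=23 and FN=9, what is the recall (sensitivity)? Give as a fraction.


Recall = TP / (TP + FN) = 23 / 32 = 23/32.

23/32


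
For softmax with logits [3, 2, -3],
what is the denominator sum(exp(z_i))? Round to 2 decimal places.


Denom = e^3=20.0855 + e^2=7.3891 + e^-3=0.0498. Sum = 27.5244, which rounds to 27.52.

27.52


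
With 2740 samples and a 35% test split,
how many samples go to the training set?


Test set = 2740 * 35% = 959. Training set = 2740 - 959 = 1781.

1781


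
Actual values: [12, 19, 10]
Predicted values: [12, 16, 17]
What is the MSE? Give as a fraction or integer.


MSE = (1/3) * ((12-12)^2=0 + (19-16)^2=9 + (10-17)^2=49). Sum = 58. MSE = 58/3.

58/3


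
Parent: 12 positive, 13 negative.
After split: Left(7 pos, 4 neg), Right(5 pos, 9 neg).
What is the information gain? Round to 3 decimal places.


H(parent) = 0.9988. H(left) = 0.9457, H(right) = 0.9403. Weighted = (11/25)*0.9457 + (14/25)*0.9403 = 0.9427. IG = 0.9988 - 0.9427 = 0.0561, which rounds to 0.056.

0.056


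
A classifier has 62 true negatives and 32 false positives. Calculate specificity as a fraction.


Specificity = TN / (TN + FP) = 62 / 94 = 31/47.

31/47


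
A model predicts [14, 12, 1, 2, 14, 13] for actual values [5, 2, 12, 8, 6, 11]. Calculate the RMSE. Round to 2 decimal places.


MSE = 67.6667. RMSE = sqrt(67.6667) = 8.23.

8.23


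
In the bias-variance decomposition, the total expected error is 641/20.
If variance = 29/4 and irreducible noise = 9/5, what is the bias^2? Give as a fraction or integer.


Total error = bias^2 + variance + irreducible noise. So bias^2 = 641/20 - 29/4 - 9/5 = 23.

23


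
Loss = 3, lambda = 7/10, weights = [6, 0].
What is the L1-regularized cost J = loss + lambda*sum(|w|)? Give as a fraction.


L1 norm = sum(|w|) = 6. J = 3 + 7/10 * 6 = 36/5.

36/5


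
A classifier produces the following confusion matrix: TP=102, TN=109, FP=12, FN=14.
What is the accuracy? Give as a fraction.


Accuracy = (TP + TN) / (TP + TN + FP + FN) = (102 + 109) / 237 = 211/237.

211/237


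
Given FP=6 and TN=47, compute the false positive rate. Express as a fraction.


FPR = FP / (FP + TN) = 6 / 53 = 6/53.

6/53


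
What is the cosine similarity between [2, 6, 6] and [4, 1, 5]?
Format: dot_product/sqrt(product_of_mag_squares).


dot = 44. |a|^2 = 76, |b|^2 = 42. cos = 44/sqrt(3192).

44/sqrt(3192)


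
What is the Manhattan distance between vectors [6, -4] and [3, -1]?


d = sum of absolute differences: |6-3|=3 + |-4--1|=3 = 6.

6


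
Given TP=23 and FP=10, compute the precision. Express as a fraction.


Precision = TP / (TP + FP) = 23 / 33 = 23/33.

23/33


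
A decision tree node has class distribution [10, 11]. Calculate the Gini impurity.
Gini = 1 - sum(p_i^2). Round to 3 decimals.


Total = 21. Proportions: 10/21, 11/21. sum(p_i^2) = 0.5011. Gini = 1 - 0.5011 = 0.4989, which rounds to 0.499.

0.499


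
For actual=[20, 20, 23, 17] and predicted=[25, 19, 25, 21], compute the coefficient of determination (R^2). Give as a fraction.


Mean(y) = 20. SS_res = 46. SS_tot = 18. R^2 = 1 - 46/(18) = -14/9.

-14/9


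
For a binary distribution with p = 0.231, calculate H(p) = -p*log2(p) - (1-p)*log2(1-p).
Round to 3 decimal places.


H = -0.231*log2(0.231) - 0.769*log2(0.769) = 0.780.

0.780


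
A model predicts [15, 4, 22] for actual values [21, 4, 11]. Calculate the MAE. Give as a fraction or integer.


MAE = (1/3) * (|21-15|=6 + |4-4|=0 + |11-22|=11). Sum = 17. MAE = 17/3.

17/3


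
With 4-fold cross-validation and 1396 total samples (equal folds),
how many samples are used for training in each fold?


Each validation fold has 1396/4 = 349 samples. Training set = 1396 - 349 = 1047.

1047


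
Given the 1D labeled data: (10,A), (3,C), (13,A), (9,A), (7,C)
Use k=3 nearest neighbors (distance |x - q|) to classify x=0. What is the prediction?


Distances: |10-0|=10, |3-0|=3, |13-0|=13, |9-0|=9, |7-0|=7. 3 nearest: (3,C), (7,C), (9,A). Counts: {'C': 2, 'A': 1}. Majority class: C.

C


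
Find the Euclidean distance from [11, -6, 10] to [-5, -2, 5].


d = sqrt(sum of squared differences). (11--5)^2=256, (-6--2)^2=16, (10-5)^2=25. Sum = 297.

sqrt(297)


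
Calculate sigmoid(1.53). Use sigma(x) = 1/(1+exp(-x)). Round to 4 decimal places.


sigma(1.53) = 1/(1+e^(-1.53)) = 1/(1+0.216536) = 1/1.216536 = 0.8220.

0.8220


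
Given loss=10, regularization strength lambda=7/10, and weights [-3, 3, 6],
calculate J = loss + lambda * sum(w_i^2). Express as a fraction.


L2 sq norm = sum(w^2) = 54. J = 10 + 7/10 * 54 = 239/5.

239/5


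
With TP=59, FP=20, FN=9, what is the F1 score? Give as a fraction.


Precision = 59/79 = 59/79. Recall = 59/68 = 59/68. F1 = 2*P*R/(P+R) = 118/147.

118/147


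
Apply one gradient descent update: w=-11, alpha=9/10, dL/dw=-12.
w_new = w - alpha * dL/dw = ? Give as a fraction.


w_new = -11 - 9/10 * -12 = -11 - -54/5 = -1/5.

-1/5


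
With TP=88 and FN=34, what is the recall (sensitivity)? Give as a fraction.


Recall = TP / (TP + FN) = 88 / 122 = 44/61.

44/61


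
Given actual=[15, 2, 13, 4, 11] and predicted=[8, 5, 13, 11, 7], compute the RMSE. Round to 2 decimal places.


MSE = 24.6000. RMSE = sqrt(24.6000) = 4.96.

4.96


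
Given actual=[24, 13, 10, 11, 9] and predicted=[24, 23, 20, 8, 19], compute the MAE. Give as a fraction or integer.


MAE = (1/5) * (|24-24|=0 + |13-23|=10 + |10-20|=10 + |11-8|=3 + |9-19|=10). Sum = 33. MAE = 33/5.

33/5


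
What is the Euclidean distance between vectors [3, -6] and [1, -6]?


d = sqrt(sum of squared differences). (3-1)^2=4, (-6--6)^2=0. Sum = 4.

2


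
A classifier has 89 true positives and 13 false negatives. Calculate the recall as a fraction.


Recall = TP / (TP + FN) = 89 / 102 = 89/102.

89/102


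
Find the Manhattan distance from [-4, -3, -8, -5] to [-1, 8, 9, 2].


d = sum of absolute differences: |-4--1|=3 + |-3-8|=11 + |-8-9|=17 + |-5-2|=7 = 38.

38


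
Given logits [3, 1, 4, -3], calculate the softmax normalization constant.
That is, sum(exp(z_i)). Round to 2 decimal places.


Denom = e^3=20.0855 + e^1=2.7183 + e^4=54.5982 + e^-3=0.0498. Sum = 77.4518, which rounds to 77.45.

77.45


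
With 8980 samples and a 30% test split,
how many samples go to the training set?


Test set = 8980 * 30% = 2694. Training set = 8980 - 2694 = 6286.

6286


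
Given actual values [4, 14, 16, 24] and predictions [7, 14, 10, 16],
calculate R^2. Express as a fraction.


Mean(y) = 29/2. SS_res = 109. SS_tot = 203. R^2 = 1 - 109/(203) = 94/203.

94/203


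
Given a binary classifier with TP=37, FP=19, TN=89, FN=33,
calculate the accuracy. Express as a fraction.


Accuracy = (TP + TN) / (TP + TN + FP + FN) = (37 + 89) / 178 = 63/89.

63/89


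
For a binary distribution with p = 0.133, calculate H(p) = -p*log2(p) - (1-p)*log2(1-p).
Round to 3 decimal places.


H = -0.133*log2(0.133) - 0.867*log2(0.867) = 0.566.

0.566


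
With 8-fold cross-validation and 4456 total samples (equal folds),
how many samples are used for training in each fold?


Each validation fold has 4456/8 = 557 samples. Training set = 4456 - 557 = 3899.

3899


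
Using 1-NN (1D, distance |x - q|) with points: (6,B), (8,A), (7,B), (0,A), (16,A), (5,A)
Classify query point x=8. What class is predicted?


Distances: |6-8|=2, |8-8|=0, |7-8|=1, |0-8|=8, |16-8|=8, |5-8|=3. 1 nearest: (8,A). Counts: {'A': 1}. Majority class: A.

A


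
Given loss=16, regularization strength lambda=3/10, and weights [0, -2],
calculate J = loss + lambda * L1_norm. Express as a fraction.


L1 norm = sum(|w|) = 2. J = 16 + 3/10 * 2 = 83/5.

83/5


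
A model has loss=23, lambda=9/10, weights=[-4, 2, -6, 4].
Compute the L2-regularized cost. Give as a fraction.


L2 sq norm = sum(w^2) = 72. J = 23 + 9/10 * 72 = 439/5.

439/5


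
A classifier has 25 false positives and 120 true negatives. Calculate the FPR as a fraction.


FPR = FP / (FP + TN) = 25 / 145 = 5/29.

5/29


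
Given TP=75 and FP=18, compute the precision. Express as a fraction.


Precision = TP / (TP + FP) = 75 / 93 = 25/31.

25/31


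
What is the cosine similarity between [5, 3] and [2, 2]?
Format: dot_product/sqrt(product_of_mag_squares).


dot = 16. |a|^2 = 34, |b|^2 = 8. cos = 16/sqrt(272).

16/sqrt(272)


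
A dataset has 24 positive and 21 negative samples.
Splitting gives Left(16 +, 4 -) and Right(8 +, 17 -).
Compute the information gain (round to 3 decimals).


H(parent) = 0.9968. H(left) = 0.7219, H(right) = 0.9044. Weighted = (20/45)*0.7219 + (25/45)*0.9044 = 0.8233. IG = 0.9968 - 0.8233 = 0.1735, which rounds to 0.174.

0.174


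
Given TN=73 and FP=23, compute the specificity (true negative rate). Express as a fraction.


Specificity = TN / (TN + FP) = 73 / 96 = 73/96.

73/96


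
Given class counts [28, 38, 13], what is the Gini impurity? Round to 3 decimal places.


Total = 79. Proportions: 28/79, 38/79, 13/79. sum(p_i^2) = 0.3841. Gini = 1 - 0.3841 = 0.6159, which rounds to 0.616.

0.616


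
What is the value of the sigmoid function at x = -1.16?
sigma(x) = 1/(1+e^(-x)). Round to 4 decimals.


sigma(-1.16) = 1/(1+e^(1.16)) = 1/(1+3.189933) = 1/4.189933 = 0.2387.

0.2387


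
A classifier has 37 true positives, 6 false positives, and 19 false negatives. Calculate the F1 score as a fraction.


Precision = 37/43 = 37/43. Recall = 37/56 = 37/56. F1 = 2*P*R/(P+R) = 74/99.

74/99


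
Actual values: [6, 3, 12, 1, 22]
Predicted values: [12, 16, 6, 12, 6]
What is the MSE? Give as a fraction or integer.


MSE = (1/5) * ((6-12)^2=36 + (3-16)^2=169 + (12-6)^2=36 + (1-12)^2=121 + (22-6)^2=256). Sum = 618. MSE = 618/5.

618/5


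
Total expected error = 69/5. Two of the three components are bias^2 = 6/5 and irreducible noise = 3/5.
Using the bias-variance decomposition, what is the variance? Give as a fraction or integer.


Total error = bias^2 + variance + irreducible noise. So variance = 69/5 - 6/5 - 3/5 = 12.

12


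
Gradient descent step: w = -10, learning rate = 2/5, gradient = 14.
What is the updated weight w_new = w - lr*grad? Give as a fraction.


w_new = -10 - 2/5 * 14 = -10 - 28/5 = -78/5.

-78/5


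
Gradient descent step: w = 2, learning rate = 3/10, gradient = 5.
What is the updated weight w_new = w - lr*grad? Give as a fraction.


w_new = 2 - 3/10 * 5 = 2 - 3/2 = 1/2.

1/2


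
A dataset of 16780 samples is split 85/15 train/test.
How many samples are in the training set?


Test set = 16780 * 15% = 2517. Training set = 16780 - 2517 = 14263.

14263


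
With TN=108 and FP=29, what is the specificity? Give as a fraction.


Specificity = TN / (TN + FP) = 108 / 137 = 108/137.

108/137


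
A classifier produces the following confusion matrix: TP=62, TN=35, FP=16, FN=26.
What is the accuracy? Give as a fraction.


Accuracy = (TP + TN) / (TP + TN + FP + FN) = (62 + 35) / 139 = 97/139.

97/139


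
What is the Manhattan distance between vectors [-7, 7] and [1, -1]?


d = sum of absolute differences: |-7-1|=8 + |7--1|=8 = 16.

16


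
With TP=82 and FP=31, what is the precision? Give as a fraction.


Precision = TP / (TP + FP) = 82 / 113 = 82/113.

82/113


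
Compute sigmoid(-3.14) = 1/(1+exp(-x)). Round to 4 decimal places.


sigma(-3.14) = 1/(1+e^(3.14)) = 1/(1+23.103867) = 1/24.103867 = 0.0415.

0.0415


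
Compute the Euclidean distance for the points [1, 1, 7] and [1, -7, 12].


d = sqrt(sum of squared differences). (1-1)^2=0, (1--7)^2=64, (7-12)^2=25. Sum = 89.

sqrt(89)


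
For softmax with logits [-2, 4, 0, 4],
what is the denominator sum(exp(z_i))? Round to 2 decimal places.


Denom = e^-2=0.1353 + e^4=54.5982 + e^0=1.0000 + e^4=54.5982. Sum = 110.3317, which rounds to 110.33.

110.33


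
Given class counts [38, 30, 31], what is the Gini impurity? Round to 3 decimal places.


Total = 99. Proportions: 38/99, 30/99, 31/99. sum(p_i^2) = 0.3372. Gini = 1 - 0.3372 = 0.6628, which rounds to 0.663.

0.663


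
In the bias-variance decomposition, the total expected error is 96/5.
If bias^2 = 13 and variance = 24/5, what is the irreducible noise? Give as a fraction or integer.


Total error = bias^2 + variance + irreducible noise. So irreducible noise = 96/5 - 13 - 24/5 = 7/5.

7/5


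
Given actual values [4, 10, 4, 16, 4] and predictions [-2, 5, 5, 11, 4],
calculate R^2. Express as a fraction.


Mean(y) = 38/5. SS_res = 87. SS_tot = 576/5. R^2 = 1 - 87/(576/5) = 47/192.

47/192


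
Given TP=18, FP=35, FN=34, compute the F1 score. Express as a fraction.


Precision = 18/53 = 18/53. Recall = 18/52 = 9/26. F1 = 2*P*R/(P+R) = 12/35.

12/35


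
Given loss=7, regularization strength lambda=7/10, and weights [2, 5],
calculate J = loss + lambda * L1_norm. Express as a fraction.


L1 norm = sum(|w|) = 7. J = 7 + 7/10 * 7 = 119/10.

119/10


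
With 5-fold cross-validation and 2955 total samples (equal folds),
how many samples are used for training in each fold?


Each validation fold has 2955/5 = 591 samples. Training set = 2955 - 591 = 2364.

2364


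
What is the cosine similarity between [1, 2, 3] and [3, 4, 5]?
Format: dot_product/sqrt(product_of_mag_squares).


dot = 26. |a|^2 = 14, |b|^2 = 50. cos = 26/sqrt(700).

26/sqrt(700)


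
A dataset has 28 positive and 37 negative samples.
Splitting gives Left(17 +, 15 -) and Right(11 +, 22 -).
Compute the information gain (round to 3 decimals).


H(parent) = 0.9861. H(left) = 0.9972, H(right) = 0.9183. Weighted = (32/65)*0.9972 + (33/65)*0.9183 = 0.9571. IG = 0.9861 - 0.9571 = 0.0290, which rounds to 0.029.

0.029


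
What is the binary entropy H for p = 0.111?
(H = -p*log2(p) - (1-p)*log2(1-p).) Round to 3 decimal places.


H = -0.111*log2(0.111) - 0.889*log2(0.889) = 0.503.

0.503


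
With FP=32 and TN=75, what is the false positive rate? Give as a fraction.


FPR = FP / (FP + TN) = 32 / 107 = 32/107.

32/107


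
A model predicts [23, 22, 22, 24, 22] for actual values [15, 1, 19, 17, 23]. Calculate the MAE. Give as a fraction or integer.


MAE = (1/5) * (|15-23|=8 + |1-22|=21 + |19-22|=3 + |17-24|=7 + |23-22|=1). Sum = 40. MAE = 8.

8


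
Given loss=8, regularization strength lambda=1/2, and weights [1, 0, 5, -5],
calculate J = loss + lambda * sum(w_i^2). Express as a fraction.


L2 sq norm = sum(w^2) = 51. J = 8 + 1/2 * 51 = 67/2.

67/2


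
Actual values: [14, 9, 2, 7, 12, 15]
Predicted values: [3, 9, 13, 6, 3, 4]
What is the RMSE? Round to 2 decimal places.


MSE = 74.1667. RMSE = sqrt(74.1667) = 8.61.

8.61


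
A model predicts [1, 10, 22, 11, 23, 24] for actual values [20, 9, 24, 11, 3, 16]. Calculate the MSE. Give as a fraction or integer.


MSE = (1/6) * ((20-1)^2=361 + (9-10)^2=1 + (24-22)^2=4 + (11-11)^2=0 + (3-23)^2=400 + (16-24)^2=64). Sum = 830. MSE = 415/3.

415/3


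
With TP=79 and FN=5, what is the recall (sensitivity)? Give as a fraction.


Recall = TP / (TP + FN) = 79 / 84 = 79/84.

79/84


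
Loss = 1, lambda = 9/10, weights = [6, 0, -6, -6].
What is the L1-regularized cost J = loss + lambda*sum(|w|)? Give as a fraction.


L1 norm = sum(|w|) = 18. J = 1 + 9/10 * 18 = 86/5.

86/5


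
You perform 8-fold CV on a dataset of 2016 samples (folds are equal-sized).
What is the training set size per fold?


Each validation fold has 2016/8 = 252 samples. Training set = 2016 - 252 = 1764.

1764


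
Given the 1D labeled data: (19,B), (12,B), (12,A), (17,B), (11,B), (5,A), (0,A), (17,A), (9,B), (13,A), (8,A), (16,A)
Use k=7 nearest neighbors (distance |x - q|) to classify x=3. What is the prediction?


Distances: |19-3|=16, |12-3|=9, |12-3|=9, |17-3|=14, |11-3|=8, |5-3|=2, |0-3|=3, |17-3|=14, |9-3|=6, |13-3|=10, |8-3|=5, |16-3|=13. 7 nearest: (5,A), (0,A), (8,A), (9,B), (11,B), (12,A), (12,B). Counts: {'A': 4, 'B': 3}. Majority class: A.

A


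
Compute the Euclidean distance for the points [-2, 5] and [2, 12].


d = sqrt(sum of squared differences). (-2-2)^2=16, (5-12)^2=49. Sum = 65.

sqrt(65)


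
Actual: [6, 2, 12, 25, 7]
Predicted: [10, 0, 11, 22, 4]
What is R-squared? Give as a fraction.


Mean(y) = 52/5. SS_res = 39. SS_tot = 1586/5. R^2 = 1 - 39/(1586/5) = 107/122.

107/122


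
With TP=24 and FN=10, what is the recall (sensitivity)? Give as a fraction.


Recall = TP / (TP + FN) = 24 / 34 = 12/17.

12/17


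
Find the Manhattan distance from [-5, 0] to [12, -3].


d = sum of absolute differences: |-5-12|=17 + |0--3|=3 = 20.

20


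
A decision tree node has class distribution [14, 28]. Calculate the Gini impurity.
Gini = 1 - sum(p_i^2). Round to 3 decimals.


Total = 42. Proportions: 14/42, 28/42. sum(p_i^2) = 0.5556. Gini = 1 - 0.5556 = 0.4444, which rounds to 0.444.

0.444


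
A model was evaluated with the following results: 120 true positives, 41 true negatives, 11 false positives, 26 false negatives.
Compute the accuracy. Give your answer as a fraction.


Accuracy = (TP + TN) / (TP + TN + FP + FN) = (120 + 41) / 198 = 161/198.

161/198


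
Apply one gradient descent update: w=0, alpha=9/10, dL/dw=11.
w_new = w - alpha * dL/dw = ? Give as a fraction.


w_new = 0 - 9/10 * 11 = 0 - 99/10 = -99/10.

-99/10


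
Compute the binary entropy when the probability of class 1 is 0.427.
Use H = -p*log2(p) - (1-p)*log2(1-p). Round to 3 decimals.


H = -0.427*log2(0.427) - 0.573*log2(0.573) = 0.985.

0.985


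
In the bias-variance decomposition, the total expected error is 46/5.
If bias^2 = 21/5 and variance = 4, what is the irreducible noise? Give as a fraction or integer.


Total error = bias^2 + variance + irreducible noise. So irreducible noise = 46/5 - 21/5 - 4 = 1.

1


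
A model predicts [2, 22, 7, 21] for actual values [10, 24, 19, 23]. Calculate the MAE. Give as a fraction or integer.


MAE = (1/4) * (|10-2|=8 + |24-22|=2 + |19-7|=12 + |23-21|=2). Sum = 24. MAE = 6.

6


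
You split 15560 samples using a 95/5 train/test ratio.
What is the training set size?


Test set = 15560 * 5% = 778. Training set = 15560 - 778 = 14782.

14782


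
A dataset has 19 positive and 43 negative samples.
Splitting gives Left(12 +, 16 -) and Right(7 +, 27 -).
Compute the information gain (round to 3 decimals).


H(parent) = 0.8890. H(left) = 0.9852, H(right) = 0.7335. Weighted = (28/62)*0.9852 + (34/62)*0.7335 = 0.8472. IG = 0.8890 - 0.8472 = 0.0418, which rounds to 0.042.

0.042


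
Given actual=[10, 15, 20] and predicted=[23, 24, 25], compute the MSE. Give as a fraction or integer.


MSE = (1/3) * ((10-23)^2=169 + (15-24)^2=81 + (20-25)^2=25). Sum = 275. MSE = 275/3.

275/3


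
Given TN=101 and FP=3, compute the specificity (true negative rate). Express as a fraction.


Specificity = TN / (TN + FP) = 101 / 104 = 101/104.

101/104


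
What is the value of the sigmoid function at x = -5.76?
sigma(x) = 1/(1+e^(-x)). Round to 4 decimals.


sigma(-5.76) = 1/(1+e^(5.76)) = 1/(1+317.348329) = 1/318.348329 = 0.0031.

0.0031


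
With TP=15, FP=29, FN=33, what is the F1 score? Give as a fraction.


Precision = 15/44 = 15/44. Recall = 15/48 = 5/16. F1 = 2*P*R/(P+R) = 15/46.

15/46


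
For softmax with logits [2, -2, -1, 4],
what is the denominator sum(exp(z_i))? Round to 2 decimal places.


Denom = e^2=7.3891 + e^-2=0.1353 + e^-1=0.3679 + e^4=54.5982. Sum = 62.4905, which rounds to 62.49.

62.49


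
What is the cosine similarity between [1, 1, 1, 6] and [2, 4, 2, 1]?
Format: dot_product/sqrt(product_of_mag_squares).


dot = 14. |a|^2 = 39, |b|^2 = 25. cos = 14/sqrt(975).

14/sqrt(975)


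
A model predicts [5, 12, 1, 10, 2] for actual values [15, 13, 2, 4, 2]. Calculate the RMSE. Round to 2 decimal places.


MSE = 27.6000. RMSE = sqrt(27.6000) = 5.25.

5.25


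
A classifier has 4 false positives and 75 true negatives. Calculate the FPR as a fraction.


FPR = FP / (FP + TN) = 4 / 79 = 4/79.

4/79


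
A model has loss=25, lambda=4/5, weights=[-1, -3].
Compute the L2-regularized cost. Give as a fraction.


L2 sq norm = sum(w^2) = 10. J = 25 + 4/5 * 10 = 33.

33


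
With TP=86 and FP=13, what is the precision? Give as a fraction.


Precision = TP / (TP + FP) = 86 / 99 = 86/99.

86/99


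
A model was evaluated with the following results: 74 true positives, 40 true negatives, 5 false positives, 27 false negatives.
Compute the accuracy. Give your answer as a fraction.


Accuracy = (TP + TN) / (TP + TN + FP + FN) = (74 + 40) / 146 = 57/73.

57/73


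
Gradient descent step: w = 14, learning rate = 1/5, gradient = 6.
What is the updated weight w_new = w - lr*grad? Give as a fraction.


w_new = 14 - 1/5 * 6 = 14 - 6/5 = 64/5.

64/5


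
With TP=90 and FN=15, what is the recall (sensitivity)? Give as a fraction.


Recall = TP / (TP + FN) = 90 / 105 = 6/7.

6/7


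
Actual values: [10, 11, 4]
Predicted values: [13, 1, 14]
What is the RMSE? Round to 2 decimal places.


MSE = 69.6667. RMSE = sqrt(69.6667) = 8.35.

8.35


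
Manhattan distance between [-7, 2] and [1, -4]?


d = sum of absolute differences: |-7-1|=8 + |2--4|=6 = 14.

14


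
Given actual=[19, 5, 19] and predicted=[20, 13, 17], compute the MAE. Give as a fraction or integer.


MAE = (1/3) * (|19-20|=1 + |5-13|=8 + |19-17|=2). Sum = 11. MAE = 11/3.

11/3


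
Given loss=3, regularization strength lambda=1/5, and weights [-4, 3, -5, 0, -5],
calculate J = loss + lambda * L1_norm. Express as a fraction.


L1 norm = sum(|w|) = 17. J = 3 + 1/5 * 17 = 32/5.

32/5


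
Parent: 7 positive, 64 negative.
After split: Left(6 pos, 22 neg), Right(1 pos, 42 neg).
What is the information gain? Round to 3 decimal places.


H(parent) = 0.4645. H(left) = 0.7496, H(right) = 0.1594. Weighted = (28/71)*0.7496 + (43/71)*0.1594 = 0.3922. IG = 0.4645 - 0.3922 = 0.0723, which rounds to 0.072.

0.072


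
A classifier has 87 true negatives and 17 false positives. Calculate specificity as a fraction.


Specificity = TN / (TN + FP) = 87 / 104 = 87/104.

87/104


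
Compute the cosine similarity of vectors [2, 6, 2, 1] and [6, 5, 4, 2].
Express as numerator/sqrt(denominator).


dot = 52. |a|^2 = 45, |b|^2 = 81. cos = 52/sqrt(3645).

52/sqrt(3645)


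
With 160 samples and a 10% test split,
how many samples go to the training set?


Test set = 160 * 10% = 16. Training set = 160 - 16 = 144.

144


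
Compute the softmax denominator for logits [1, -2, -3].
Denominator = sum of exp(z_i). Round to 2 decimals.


Denom = e^1=2.7183 + e^-2=0.1353 + e^-3=0.0498. Sum = 2.9034, which rounds to 2.90.

2.90


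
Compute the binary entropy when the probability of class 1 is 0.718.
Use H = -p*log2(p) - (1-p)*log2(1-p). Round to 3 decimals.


H = -0.718*log2(0.718) - 0.282*log2(0.282) = 0.858.

0.858


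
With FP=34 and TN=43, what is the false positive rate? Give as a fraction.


FPR = FP / (FP + TN) = 34 / 77 = 34/77.

34/77


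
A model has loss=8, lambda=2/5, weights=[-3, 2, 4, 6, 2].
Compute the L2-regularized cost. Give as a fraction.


L2 sq norm = sum(w^2) = 69. J = 8 + 2/5 * 69 = 178/5.

178/5


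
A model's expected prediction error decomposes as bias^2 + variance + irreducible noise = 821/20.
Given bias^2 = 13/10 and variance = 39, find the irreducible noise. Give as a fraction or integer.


Total error = bias^2 + variance + irreducible noise. So irreducible noise = 821/20 - 13/10 - 39 = 3/4.

3/4


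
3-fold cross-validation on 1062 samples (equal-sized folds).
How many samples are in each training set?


Each validation fold has 1062/3 = 354 samples. Training set = 1062 - 354 = 708.

708


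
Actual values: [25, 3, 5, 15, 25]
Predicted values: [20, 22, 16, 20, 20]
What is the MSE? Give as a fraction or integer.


MSE = (1/5) * ((25-20)^2=25 + (3-22)^2=361 + (5-16)^2=121 + (15-20)^2=25 + (25-20)^2=25). Sum = 557. MSE = 557/5.

557/5


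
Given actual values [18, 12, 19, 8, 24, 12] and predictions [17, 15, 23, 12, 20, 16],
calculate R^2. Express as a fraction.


Mean(y) = 31/2. SS_res = 74. SS_tot = 343/2. R^2 = 1 - 74/(343/2) = 195/343.

195/343


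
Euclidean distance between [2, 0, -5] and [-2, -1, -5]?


d = sqrt(sum of squared differences). (2--2)^2=16, (0--1)^2=1, (-5--5)^2=0. Sum = 17.

sqrt(17)


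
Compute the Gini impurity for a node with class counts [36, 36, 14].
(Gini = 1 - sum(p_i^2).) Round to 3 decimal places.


Total = 86. Proportions: 36/86, 36/86, 14/86. sum(p_i^2) = 0.3770. Gini = 1 - 0.3770 = 0.6230, which rounds to 0.623.

0.623


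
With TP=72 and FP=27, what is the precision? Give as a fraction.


Precision = TP / (TP + FP) = 72 / 99 = 8/11.

8/11


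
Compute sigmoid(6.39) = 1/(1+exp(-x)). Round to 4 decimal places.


sigma(6.39) = 1/(1+e^(-6.39)) = 1/(1+0.001678) = 1/1.001678 = 0.9983.

0.9983


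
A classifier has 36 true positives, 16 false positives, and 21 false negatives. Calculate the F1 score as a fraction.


Precision = 36/52 = 9/13. Recall = 36/57 = 12/19. F1 = 2*P*R/(P+R) = 72/109.

72/109


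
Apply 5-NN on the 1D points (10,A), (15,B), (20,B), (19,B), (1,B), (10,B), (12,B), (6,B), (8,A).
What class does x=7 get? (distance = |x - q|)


Distances: |10-7|=3, |15-7|=8, |20-7|=13, |19-7|=12, |1-7|=6, |10-7|=3, |12-7|=5, |6-7|=1, |8-7|=1. 5 nearest: (8,A), (6,B), (10,A), (10,B), (12,B). Counts: {'A': 2, 'B': 3}. Majority class: B.

B


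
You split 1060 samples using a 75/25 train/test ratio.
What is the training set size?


Test set = 1060 * 25% = 265. Training set = 1060 - 265 = 795.

795


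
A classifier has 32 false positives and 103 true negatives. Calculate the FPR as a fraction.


FPR = FP / (FP + TN) = 32 / 135 = 32/135.

32/135


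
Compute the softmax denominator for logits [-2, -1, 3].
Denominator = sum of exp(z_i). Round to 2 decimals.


Denom = e^-2=0.1353 + e^-1=0.3679 + e^3=20.0855. Sum = 20.5887, which rounds to 20.59.

20.59


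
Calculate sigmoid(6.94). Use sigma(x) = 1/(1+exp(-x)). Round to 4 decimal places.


sigma(6.94) = 1/(1+e^(-6.94)) = 1/(1+0.000968) = 1/1.000968 = 0.9990.

0.9990


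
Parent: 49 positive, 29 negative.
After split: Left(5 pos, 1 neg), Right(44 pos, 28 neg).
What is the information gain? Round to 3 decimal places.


H(parent) = 0.9520. H(left) = 0.6500, H(right) = 0.9641. Weighted = (6/78)*0.6500 + (72/78)*0.9641 = 0.9399. IG = 0.9520 - 0.9399 = 0.0121, which rounds to 0.012.

0.012


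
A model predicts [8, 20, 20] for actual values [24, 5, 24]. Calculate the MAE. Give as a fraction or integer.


MAE = (1/3) * (|24-8|=16 + |5-20|=15 + |24-20|=4). Sum = 35. MAE = 35/3.

35/3


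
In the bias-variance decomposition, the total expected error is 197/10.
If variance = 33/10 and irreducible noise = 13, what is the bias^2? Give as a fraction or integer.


Total error = bias^2 + variance + irreducible noise. So bias^2 = 197/10 - 33/10 - 13 = 17/5.

17/5


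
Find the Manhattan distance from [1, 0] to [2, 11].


d = sum of absolute differences: |1-2|=1 + |0-11|=11 = 12.

12


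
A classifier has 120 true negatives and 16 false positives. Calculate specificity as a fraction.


Specificity = TN / (TN + FP) = 120 / 136 = 15/17.

15/17


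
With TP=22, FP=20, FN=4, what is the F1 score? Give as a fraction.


Precision = 22/42 = 11/21. Recall = 22/26 = 11/13. F1 = 2*P*R/(P+R) = 11/17.

11/17


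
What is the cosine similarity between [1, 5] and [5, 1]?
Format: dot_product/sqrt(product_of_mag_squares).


dot = 10. |a|^2 = 26, |b|^2 = 26. cos = 10/sqrt(676).

10/sqrt(676)


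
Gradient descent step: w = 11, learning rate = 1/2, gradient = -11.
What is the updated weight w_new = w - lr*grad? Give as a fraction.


w_new = 11 - 1/2 * -11 = 11 - -11/2 = 33/2.

33/2


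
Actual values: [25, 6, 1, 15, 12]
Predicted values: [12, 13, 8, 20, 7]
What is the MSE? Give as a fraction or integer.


MSE = (1/5) * ((25-12)^2=169 + (6-13)^2=49 + (1-8)^2=49 + (15-20)^2=25 + (12-7)^2=25). Sum = 317. MSE = 317/5.

317/5


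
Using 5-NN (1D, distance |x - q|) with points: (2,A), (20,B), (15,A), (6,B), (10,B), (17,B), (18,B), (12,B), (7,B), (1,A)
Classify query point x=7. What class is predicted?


Distances: |2-7|=5, |20-7|=13, |15-7|=8, |6-7|=1, |10-7|=3, |17-7|=10, |18-7|=11, |12-7|=5, |7-7|=0, |1-7|=6. 5 nearest: (7,B), (6,B), (10,B), (2,A), (12,B). Counts: {'B': 4, 'A': 1}. Majority class: B.

B


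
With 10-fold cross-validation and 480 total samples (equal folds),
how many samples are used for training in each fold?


Each validation fold has 480/10 = 48 samples. Training set = 480 - 48 = 432.

432


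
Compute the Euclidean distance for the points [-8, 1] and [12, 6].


d = sqrt(sum of squared differences). (-8-12)^2=400, (1-6)^2=25. Sum = 425.

sqrt(425)


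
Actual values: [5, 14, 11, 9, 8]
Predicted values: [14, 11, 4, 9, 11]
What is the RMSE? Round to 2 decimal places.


MSE = 29.6000. RMSE = sqrt(29.6000) = 5.44.

5.44


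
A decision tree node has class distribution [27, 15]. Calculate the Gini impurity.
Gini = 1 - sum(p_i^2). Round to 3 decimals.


Total = 42. Proportions: 27/42, 15/42. sum(p_i^2) = 0.5408. Gini = 1 - 0.5408 = 0.4592, which rounds to 0.459.

0.459


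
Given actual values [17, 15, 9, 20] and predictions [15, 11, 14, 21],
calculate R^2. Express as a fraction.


Mean(y) = 61/4. SS_res = 46. SS_tot = 259/4. R^2 = 1 - 46/(259/4) = 75/259.

75/259


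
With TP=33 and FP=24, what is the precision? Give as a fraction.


Precision = TP / (TP + FP) = 33 / 57 = 11/19.

11/19


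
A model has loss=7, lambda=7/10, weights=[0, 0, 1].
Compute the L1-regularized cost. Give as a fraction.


L1 norm = sum(|w|) = 1. J = 7 + 7/10 * 1 = 77/10.

77/10


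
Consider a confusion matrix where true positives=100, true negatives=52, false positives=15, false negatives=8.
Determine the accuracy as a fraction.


Accuracy = (TP + TN) / (TP + TN + FP + FN) = (100 + 52) / 175 = 152/175.

152/175


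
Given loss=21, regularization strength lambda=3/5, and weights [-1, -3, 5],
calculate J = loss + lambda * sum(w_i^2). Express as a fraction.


L2 sq norm = sum(w^2) = 35. J = 21 + 3/5 * 35 = 42.

42


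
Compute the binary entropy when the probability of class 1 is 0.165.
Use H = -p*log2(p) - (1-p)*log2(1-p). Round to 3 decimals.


H = -0.165*log2(0.165) - 0.835*log2(0.835) = 0.646.

0.646


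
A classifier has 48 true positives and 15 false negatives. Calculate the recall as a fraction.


Recall = TP / (TP + FN) = 48 / 63 = 16/21.

16/21


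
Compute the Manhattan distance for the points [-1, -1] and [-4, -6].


d = sum of absolute differences: |-1--4|=3 + |-1--6|=5 = 8.

8


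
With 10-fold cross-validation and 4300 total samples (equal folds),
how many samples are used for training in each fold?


Each validation fold has 4300/10 = 430 samples. Training set = 4300 - 430 = 3870.

3870


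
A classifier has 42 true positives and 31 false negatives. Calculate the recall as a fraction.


Recall = TP / (TP + FN) = 42 / 73 = 42/73.

42/73


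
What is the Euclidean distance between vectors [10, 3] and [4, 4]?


d = sqrt(sum of squared differences). (10-4)^2=36, (3-4)^2=1. Sum = 37.

sqrt(37)


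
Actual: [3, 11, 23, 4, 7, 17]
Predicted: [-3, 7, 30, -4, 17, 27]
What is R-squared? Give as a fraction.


Mean(y) = 65/6. SS_res = 365. SS_tot = 1853/6. R^2 = 1 - 365/(1853/6) = -337/1853.

-337/1853


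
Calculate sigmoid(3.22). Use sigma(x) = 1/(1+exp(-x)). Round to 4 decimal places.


sigma(3.22) = 1/(1+e^(-3.22)) = 1/(1+0.039955) = 1/1.039955 = 0.9616.

0.9616


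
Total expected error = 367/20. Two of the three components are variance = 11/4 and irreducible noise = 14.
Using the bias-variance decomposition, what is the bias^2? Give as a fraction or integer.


Total error = bias^2 + variance + irreducible noise. So bias^2 = 367/20 - 11/4 - 14 = 8/5.

8/5


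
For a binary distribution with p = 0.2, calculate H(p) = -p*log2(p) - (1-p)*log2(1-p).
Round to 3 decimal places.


H = -0.2*log2(0.2) - 0.8*log2(0.8) = 0.722.

0.722
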